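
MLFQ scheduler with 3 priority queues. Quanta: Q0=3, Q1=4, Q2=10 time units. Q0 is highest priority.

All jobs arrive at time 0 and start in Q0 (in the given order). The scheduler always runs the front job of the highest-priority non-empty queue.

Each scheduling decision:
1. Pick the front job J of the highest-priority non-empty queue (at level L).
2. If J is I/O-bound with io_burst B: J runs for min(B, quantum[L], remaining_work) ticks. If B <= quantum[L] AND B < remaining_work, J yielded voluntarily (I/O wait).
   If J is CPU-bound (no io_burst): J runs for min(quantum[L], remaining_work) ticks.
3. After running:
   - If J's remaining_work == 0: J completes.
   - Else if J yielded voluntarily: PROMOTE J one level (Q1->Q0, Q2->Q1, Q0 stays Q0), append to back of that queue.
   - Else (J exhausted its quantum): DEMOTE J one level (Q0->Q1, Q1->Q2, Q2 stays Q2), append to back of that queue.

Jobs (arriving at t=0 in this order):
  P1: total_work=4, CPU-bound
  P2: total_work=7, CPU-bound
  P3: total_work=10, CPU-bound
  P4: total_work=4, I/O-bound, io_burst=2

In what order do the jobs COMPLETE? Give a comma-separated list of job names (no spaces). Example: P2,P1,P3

t=0-3: P1@Q0 runs 3, rem=1, quantum used, demote→Q1. Q0=[P2,P3,P4] Q1=[P1] Q2=[]
t=3-6: P2@Q0 runs 3, rem=4, quantum used, demote→Q1. Q0=[P3,P4] Q1=[P1,P2] Q2=[]
t=6-9: P3@Q0 runs 3, rem=7, quantum used, demote→Q1. Q0=[P4] Q1=[P1,P2,P3] Q2=[]
t=9-11: P4@Q0 runs 2, rem=2, I/O yield, promote→Q0. Q0=[P4] Q1=[P1,P2,P3] Q2=[]
t=11-13: P4@Q0 runs 2, rem=0, completes. Q0=[] Q1=[P1,P2,P3] Q2=[]
t=13-14: P1@Q1 runs 1, rem=0, completes. Q0=[] Q1=[P2,P3] Q2=[]
t=14-18: P2@Q1 runs 4, rem=0, completes. Q0=[] Q1=[P3] Q2=[]
t=18-22: P3@Q1 runs 4, rem=3, quantum used, demote→Q2. Q0=[] Q1=[] Q2=[P3]
t=22-25: P3@Q2 runs 3, rem=0, completes. Q0=[] Q1=[] Q2=[]

Answer: P4,P1,P2,P3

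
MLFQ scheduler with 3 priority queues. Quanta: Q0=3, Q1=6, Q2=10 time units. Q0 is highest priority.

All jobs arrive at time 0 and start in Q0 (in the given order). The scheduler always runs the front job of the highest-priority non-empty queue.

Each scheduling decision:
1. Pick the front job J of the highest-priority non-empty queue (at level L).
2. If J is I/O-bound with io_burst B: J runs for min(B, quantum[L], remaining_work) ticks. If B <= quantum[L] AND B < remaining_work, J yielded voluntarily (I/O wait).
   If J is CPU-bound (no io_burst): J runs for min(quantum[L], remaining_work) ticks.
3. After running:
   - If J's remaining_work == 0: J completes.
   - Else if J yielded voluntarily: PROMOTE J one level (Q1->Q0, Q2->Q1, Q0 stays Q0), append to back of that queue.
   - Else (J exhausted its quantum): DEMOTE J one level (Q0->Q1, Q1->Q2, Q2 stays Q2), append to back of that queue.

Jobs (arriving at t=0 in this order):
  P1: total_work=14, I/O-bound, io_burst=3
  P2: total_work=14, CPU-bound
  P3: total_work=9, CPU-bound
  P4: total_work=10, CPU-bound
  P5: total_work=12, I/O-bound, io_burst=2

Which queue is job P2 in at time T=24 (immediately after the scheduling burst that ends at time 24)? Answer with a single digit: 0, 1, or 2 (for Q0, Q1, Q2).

t=0-3: P1@Q0 runs 3, rem=11, I/O yield, promote→Q0. Q0=[P2,P3,P4,P5,P1] Q1=[] Q2=[]
t=3-6: P2@Q0 runs 3, rem=11, quantum used, demote→Q1. Q0=[P3,P4,P5,P1] Q1=[P2] Q2=[]
t=6-9: P3@Q0 runs 3, rem=6, quantum used, demote→Q1. Q0=[P4,P5,P1] Q1=[P2,P3] Q2=[]
t=9-12: P4@Q0 runs 3, rem=7, quantum used, demote→Q1. Q0=[P5,P1] Q1=[P2,P3,P4] Q2=[]
t=12-14: P5@Q0 runs 2, rem=10, I/O yield, promote→Q0. Q0=[P1,P5] Q1=[P2,P3,P4] Q2=[]
t=14-17: P1@Q0 runs 3, rem=8, I/O yield, promote→Q0. Q0=[P5,P1] Q1=[P2,P3,P4] Q2=[]
t=17-19: P5@Q0 runs 2, rem=8, I/O yield, promote→Q0. Q0=[P1,P5] Q1=[P2,P3,P4] Q2=[]
t=19-22: P1@Q0 runs 3, rem=5, I/O yield, promote→Q0. Q0=[P5,P1] Q1=[P2,P3,P4] Q2=[]
t=22-24: P5@Q0 runs 2, rem=6, I/O yield, promote→Q0. Q0=[P1,P5] Q1=[P2,P3,P4] Q2=[]
t=24-27: P1@Q0 runs 3, rem=2, I/O yield, promote→Q0. Q0=[P5,P1] Q1=[P2,P3,P4] Q2=[]
t=27-29: P5@Q0 runs 2, rem=4, I/O yield, promote→Q0. Q0=[P1,P5] Q1=[P2,P3,P4] Q2=[]
t=29-31: P1@Q0 runs 2, rem=0, completes. Q0=[P5] Q1=[P2,P3,P4] Q2=[]
t=31-33: P5@Q0 runs 2, rem=2, I/O yield, promote→Q0. Q0=[P5] Q1=[P2,P3,P4] Q2=[]
t=33-35: P5@Q0 runs 2, rem=0, completes. Q0=[] Q1=[P2,P3,P4] Q2=[]
t=35-41: P2@Q1 runs 6, rem=5, quantum used, demote→Q2. Q0=[] Q1=[P3,P4] Q2=[P2]
t=41-47: P3@Q1 runs 6, rem=0, completes. Q0=[] Q1=[P4] Q2=[P2]
t=47-53: P4@Q1 runs 6, rem=1, quantum used, demote→Q2. Q0=[] Q1=[] Q2=[P2,P4]
t=53-58: P2@Q2 runs 5, rem=0, completes. Q0=[] Q1=[] Q2=[P4]
t=58-59: P4@Q2 runs 1, rem=0, completes. Q0=[] Q1=[] Q2=[]

Answer: 1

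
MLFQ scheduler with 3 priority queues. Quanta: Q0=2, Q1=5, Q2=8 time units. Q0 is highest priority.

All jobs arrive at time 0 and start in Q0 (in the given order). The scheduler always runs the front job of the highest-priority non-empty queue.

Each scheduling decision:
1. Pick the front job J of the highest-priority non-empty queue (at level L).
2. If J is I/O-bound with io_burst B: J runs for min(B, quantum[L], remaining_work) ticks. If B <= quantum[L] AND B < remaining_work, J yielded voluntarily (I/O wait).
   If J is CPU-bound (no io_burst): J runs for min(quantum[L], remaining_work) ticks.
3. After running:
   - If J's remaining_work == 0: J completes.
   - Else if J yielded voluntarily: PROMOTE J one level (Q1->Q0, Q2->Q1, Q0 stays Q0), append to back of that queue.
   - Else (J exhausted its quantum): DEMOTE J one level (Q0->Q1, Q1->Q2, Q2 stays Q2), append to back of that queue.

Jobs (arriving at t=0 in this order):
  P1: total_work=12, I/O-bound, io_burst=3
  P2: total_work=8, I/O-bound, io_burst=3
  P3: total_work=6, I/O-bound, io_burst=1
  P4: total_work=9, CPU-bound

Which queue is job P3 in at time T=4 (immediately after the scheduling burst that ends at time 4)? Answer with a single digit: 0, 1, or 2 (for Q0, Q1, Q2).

Answer: 0

Derivation:
t=0-2: P1@Q0 runs 2, rem=10, quantum used, demote→Q1. Q0=[P2,P3,P4] Q1=[P1] Q2=[]
t=2-4: P2@Q0 runs 2, rem=6, quantum used, demote→Q1. Q0=[P3,P4] Q1=[P1,P2] Q2=[]
t=4-5: P3@Q0 runs 1, rem=5, I/O yield, promote→Q0. Q0=[P4,P3] Q1=[P1,P2] Q2=[]
t=5-7: P4@Q0 runs 2, rem=7, quantum used, demote→Q1. Q0=[P3] Q1=[P1,P2,P4] Q2=[]
t=7-8: P3@Q0 runs 1, rem=4, I/O yield, promote→Q0. Q0=[P3] Q1=[P1,P2,P4] Q2=[]
t=8-9: P3@Q0 runs 1, rem=3, I/O yield, promote→Q0. Q0=[P3] Q1=[P1,P2,P4] Q2=[]
t=9-10: P3@Q0 runs 1, rem=2, I/O yield, promote→Q0. Q0=[P3] Q1=[P1,P2,P4] Q2=[]
t=10-11: P3@Q0 runs 1, rem=1, I/O yield, promote→Q0. Q0=[P3] Q1=[P1,P2,P4] Q2=[]
t=11-12: P3@Q0 runs 1, rem=0, completes. Q0=[] Q1=[P1,P2,P4] Q2=[]
t=12-15: P1@Q1 runs 3, rem=7, I/O yield, promote→Q0. Q0=[P1] Q1=[P2,P4] Q2=[]
t=15-17: P1@Q0 runs 2, rem=5, quantum used, demote→Q1. Q0=[] Q1=[P2,P4,P1] Q2=[]
t=17-20: P2@Q1 runs 3, rem=3, I/O yield, promote→Q0. Q0=[P2] Q1=[P4,P1] Q2=[]
t=20-22: P2@Q0 runs 2, rem=1, quantum used, demote→Q1. Q0=[] Q1=[P4,P1,P2] Q2=[]
t=22-27: P4@Q1 runs 5, rem=2, quantum used, demote→Q2. Q0=[] Q1=[P1,P2] Q2=[P4]
t=27-30: P1@Q1 runs 3, rem=2, I/O yield, promote→Q0. Q0=[P1] Q1=[P2] Q2=[P4]
t=30-32: P1@Q0 runs 2, rem=0, completes. Q0=[] Q1=[P2] Q2=[P4]
t=32-33: P2@Q1 runs 1, rem=0, completes. Q0=[] Q1=[] Q2=[P4]
t=33-35: P4@Q2 runs 2, rem=0, completes. Q0=[] Q1=[] Q2=[]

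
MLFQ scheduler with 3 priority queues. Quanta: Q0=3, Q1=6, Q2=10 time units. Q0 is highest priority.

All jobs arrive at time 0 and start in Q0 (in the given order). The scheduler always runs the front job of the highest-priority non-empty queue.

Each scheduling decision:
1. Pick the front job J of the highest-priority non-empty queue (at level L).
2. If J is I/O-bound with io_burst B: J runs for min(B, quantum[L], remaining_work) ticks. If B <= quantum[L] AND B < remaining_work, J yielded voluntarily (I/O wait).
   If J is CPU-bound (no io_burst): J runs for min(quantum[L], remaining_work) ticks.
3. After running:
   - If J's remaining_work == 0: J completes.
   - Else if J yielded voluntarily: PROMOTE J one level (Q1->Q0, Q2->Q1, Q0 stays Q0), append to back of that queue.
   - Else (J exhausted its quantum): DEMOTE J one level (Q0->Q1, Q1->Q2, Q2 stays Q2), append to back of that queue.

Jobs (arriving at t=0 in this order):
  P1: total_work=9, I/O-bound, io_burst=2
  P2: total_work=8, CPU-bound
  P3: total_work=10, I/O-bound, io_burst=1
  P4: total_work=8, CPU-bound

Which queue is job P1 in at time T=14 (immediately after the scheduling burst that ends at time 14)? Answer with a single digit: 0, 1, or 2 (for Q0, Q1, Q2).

t=0-2: P1@Q0 runs 2, rem=7, I/O yield, promote→Q0. Q0=[P2,P3,P4,P1] Q1=[] Q2=[]
t=2-5: P2@Q0 runs 3, rem=5, quantum used, demote→Q1. Q0=[P3,P4,P1] Q1=[P2] Q2=[]
t=5-6: P3@Q0 runs 1, rem=9, I/O yield, promote→Q0. Q0=[P4,P1,P3] Q1=[P2] Q2=[]
t=6-9: P4@Q0 runs 3, rem=5, quantum used, demote→Q1. Q0=[P1,P3] Q1=[P2,P4] Q2=[]
t=9-11: P1@Q0 runs 2, rem=5, I/O yield, promote→Q0. Q0=[P3,P1] Q1=[P2,P4] Q2=[]
t=11-12: P3@Q0 runs 1, rem=8, I/O yield, promote→Q0. Q0=[P1,P3] Q1=[P2,P4] Q2=[]
t=12-14: P1@Q0 runs 2, rem=3, I/O yield, promote→Q0. Q0=[P3,P1] Q1=[P2,P4] Q2=[]
t=14-15: P3@Q0 runs 1, rem=7, I/O yield, promote→Q0. Q0=[P1,P3] Q1=[P2,P4] Q2=[]
t=15-17: P1@Q0 runs 2, rem=1, I/O yield, promote→Q0. Q0=[P3,P1] Q1=[P2,P4] Q2=[]
t=17-18: P3@Q0 runs 1, rem=6, I/O yield, promote→Q0. Q0=[P1,P3] Q1=[P2,P4] Q2=[]
t=18-19: P1@Q0 runs 1, rem=0, completes. Q0=[P3] Q1=[P2,P4] Q2=[]
t=19-20: P3@Q0 runs 1, rem=5, I/O yield, promote→Q0. Q0=[P3] Q1=[P2,P4] Q2=[]
t=20-21: P3@Q0 runs 1, rem=4, I/O yield, promote→Q0. Q0=[P3] Q1=[P2,P4] Q2=[]
t=21-22: P3@Q0 runs 1, rem=3, I/O yield, promote→Q0. Q0=[P3] Q1=[P2,P4] Q2=[]
t=22-23: P3@Q0 runs 1, rem=2, I/O yield, promote→Q0. Q0=[P3] Q1=[P2,P4] Q2=[]
t=23-24: P3@Q0 runs 1, rem=1, I/O yield, promote→Q0. Q0=[P3] Q1=[P2,P4] Q2=[]
t=24-25: P3@Q0 runs 1, rem=0, completes. Q0=[] Q1=[P2,P4] Q2=[]
t=25-30: P2@Q1 runs 5, rem=0, completes. Q0=[] Q1=[P4] Q2=[]
t=30-35: P4@Q1 runs 5, rem=0, completes. Q0=[] Q1=[] Q2=[]

Answer: 0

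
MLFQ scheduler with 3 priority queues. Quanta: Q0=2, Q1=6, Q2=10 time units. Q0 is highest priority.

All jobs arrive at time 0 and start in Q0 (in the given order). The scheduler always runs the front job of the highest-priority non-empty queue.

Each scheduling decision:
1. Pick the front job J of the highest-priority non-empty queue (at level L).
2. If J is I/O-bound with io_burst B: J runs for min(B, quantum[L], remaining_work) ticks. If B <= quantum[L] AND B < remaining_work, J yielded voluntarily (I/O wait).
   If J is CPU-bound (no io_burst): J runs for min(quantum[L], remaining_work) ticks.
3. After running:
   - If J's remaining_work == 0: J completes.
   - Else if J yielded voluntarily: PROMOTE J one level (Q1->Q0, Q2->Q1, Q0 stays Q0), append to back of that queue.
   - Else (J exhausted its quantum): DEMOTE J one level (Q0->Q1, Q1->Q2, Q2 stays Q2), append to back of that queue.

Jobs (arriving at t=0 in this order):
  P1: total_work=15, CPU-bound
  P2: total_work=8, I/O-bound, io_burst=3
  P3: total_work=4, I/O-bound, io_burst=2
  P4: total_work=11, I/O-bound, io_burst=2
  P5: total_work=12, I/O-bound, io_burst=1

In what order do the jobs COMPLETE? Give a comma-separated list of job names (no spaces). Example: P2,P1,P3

Answer: P3,P4,P5,P2,P1

Derivation:
t=0-2: P1@Q0 runs 2, rem=13, quantum used, demote→Q1. Q0=[P2,P3,P4,P5] Q1=[P1] Q2=[]
t=2-4: P2@Q0 runs 2, rem=6, quantum used, demote→Q1. Q0=[P3,P4,P5] Q1=[P1,P2] Q2=[]
t=4-6: P3@Q0 runs 2, rem=2, I/O yield, promote→Q0. Q0=[P4,P5,P3] Q1=[P1,P2] Q2=[]
t=6-8: P4@Q0 runs 2, rem=9, I/O yield, promote→Q0. Q0=[P5,P3,P4] Q1=[P1,P2] Q2=[]
t=8-9: P5@Q0 runs 1, rem=11, I/O yield, promote→Q0. Q0=[P3,P4,P5] Q1=[P1,P2] Q2=[]
t=9-11: P3@Q0 runs 2, rem=0, completes. Q0=[P4,P5] Q1=[P1,P2] Q2=[]
t=11-13: P4@Q0 runs 2, rem=7, I/O yield, promote→Q0. Q0=[P5,P4] Q1=[P1,P2] Q2=[]
t=13-14: P5@Q0 runs 1, rem=10, I/O yield, promote→Q0. Q0=[P4,P5] Q1=[P1,P2] Q2=[]
t=14-16: P4@Q0 runs 2, rem=5, I/O yield, promote→Q0. Q0=[P5,P4] Q1=[P1,P2] Q2=[]
t=16-17: P5@Q0 runs 1, rem=9, I/O yield, promote→Q0. Q0=[P4,P5] Q1=[P1,P2] Q2=[]
t=17-19: P4@Q0 runs 2, rem=3, I/O yield, promote→Q0. Q0=[P5,P4] Q1=[P1,P2] Q2=[]
t=19-20: P5@Q0 runs 1, rem=8, I/O yield, promote→Q0. Q0=[P4,P5] Q1=[P1,P2] Q2=[]
t=20-22: P4@Q0 runs 2, rem=1, I/O yield, promote→Q0. Q0=[P5,P4] Q1=[P1,P2] Q2=[]
t=22-23: P5@Q0 runs 1, rem=7, I/O yield, promote→Q0. Q0=[P4,P5] Q1=[P1,P2] Q2=[]
t=23-24: P4@Q0 runs 1, rem=0, completes. Q0=[P5] Q1=[P1,P2] Q2=[]
t=24-25: P5@Q0 runs 1, rem=6, I/O yield, promote→Q0. Q0=[P5] Q1=[P1,P2] Q2=[]
t=25-26: P5@Q0 runs 1, rem=5, I/O yield, promote→Q0. Q0=[P5] Q1=[P1,P2] Q2=[]
t=26-27: P5@Q0 runs 1, rem=4, I/O yield, promote→Q0. Q0=[P5] Q1=[P1,P2] Q2=[]
t=27-28: P5@Q0 runs 1, rem=3, I/O yield, promote→Q0. Q0=[P5] Q1=[P1,P2] Q2=[]
t=28-29: P5@Q0 runs 1, rem=2, I/O yield, promote→Q0. Q0=[P5] Q1=[P1,P2] Q2=[]
t=29-30: P5@Q0 runs 1, rem=1, I/O yield, promote→Q0. Q0=[P5] Q1=[P1,P2] Q2=[]
t=30-31: P5@Q0 runs 1, rem=0, completes. Q0=[] Q1=[P1,P2] Q2=[]
t=31-37: P1@Q1 runs 6, rem=7, quantum used, demote→Q2. Q0=[] Q1=[P2] Q2=[P1]
t=37-40: P2@Q1 runs 3, rem=3, I/O yield, promote→Q0. Q0=[P2] Q1=[] Q2=[P1]
t=40-42: P2@Q0 runs 2, rem=1, quantum used, demote→Q1. Q0=[] Q1=[P2] Q2=[P1]
t=42-43: P2@Q1 runs 1, rem=0, completes. Q0=[] Q1=[] Q2=[P1]
t=43-50: P1@Q2 runs 7, rem=0, completes. Q0=[] Q1=[] Q2=[]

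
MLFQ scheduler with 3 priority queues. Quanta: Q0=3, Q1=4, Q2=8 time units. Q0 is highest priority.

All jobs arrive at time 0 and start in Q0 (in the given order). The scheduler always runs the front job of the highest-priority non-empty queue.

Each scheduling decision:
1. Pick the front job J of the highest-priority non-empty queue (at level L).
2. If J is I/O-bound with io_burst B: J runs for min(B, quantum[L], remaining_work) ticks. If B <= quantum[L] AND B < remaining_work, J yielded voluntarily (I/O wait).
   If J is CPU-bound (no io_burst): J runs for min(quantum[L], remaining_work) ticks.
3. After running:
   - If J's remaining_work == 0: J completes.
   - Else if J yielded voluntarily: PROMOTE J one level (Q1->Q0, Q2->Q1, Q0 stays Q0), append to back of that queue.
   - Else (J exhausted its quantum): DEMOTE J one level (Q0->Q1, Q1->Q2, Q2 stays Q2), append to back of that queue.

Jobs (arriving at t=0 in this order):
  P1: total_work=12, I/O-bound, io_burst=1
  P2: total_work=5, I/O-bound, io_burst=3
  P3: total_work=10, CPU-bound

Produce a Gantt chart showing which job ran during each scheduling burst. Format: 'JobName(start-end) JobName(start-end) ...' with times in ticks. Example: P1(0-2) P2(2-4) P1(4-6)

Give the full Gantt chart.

Answer: P1(0-1) P2(1-4) P3(4-7) P1(7-8) P2(8-10) P1(10-11) P1(11-12) P1(12-13) P1(13-14) P1(14-15) P1(15-16) P1(16-17) P1(17-18) P1(18-19) P1(19-20) P3(20-24) P3(24-27)

Derivation:
t=0-1: P1@Q0 runs 1, rem=11, I/O yield, promote→Q0. Q0=[P2,P3,P1] Q1=[] Q2=[]
t=1-4: P2@Q0 runs 3, rem=2, I/O yield, promote→Q0. Q0=[P3,P1,P2] Q1=[] Q2=[]
t=4-7: P3@Q0 runs 3, rem=7, quantum used, demote→Q1. Q0=[P1,P2] Q1=[P3] Q2=[]
t=7-8: P1@Q0 runs 1, rem=10, I/O yield, promote→Q0. Q0=[P2,P1] Q1=[P3] Q2=[]
t=8-10: P2@Q0 runs 2, rem=0, completes. Q0=[P1] Q1=[P3] Q2=[]
t=10-11: P1@Q0 runs 1, rem=9, I/O yield, promote→Q0. Q0=[P1] Q1=[P3] Q2=[]
t=11-12: P1@Q0 runs 1, rem=8, I/O yield, promote→Q0. Q0=[P1] Q1=[P3] Q2=[]
t=12-13: P1@Q0 runs 1, rem=7, I/O yield, promote→Q0. Q0=[P1] Q1=[P3] Q2=[]
t=13-14: P1@Q0 runs 1, rem=6, I/O yield, promote→Q0. Q0=[P1] Q1=[P3] Q2=[]
t=14-15: P1@Q0 runs 1, rem=5, I/O yield, promote→Q0. Q0=[P1] Q1=[P3] Q2=[]
t=15-16: P1@Q0 runs 1, rem=4, I/O yield, promote→Q0. Q0=[P1] Q1=[P3] Q2=[]
t=16-17: P1@Q0 runs 1, rem=3, I/O yield, promote→Q0. Q0=[P1] Q1=[P3] Q2=[]
t=17-18: P1@Q0 runs 1, rem=2, I/O yield, promote→Q0. Q0=[P1] Q1=[P3] Q2=[]
t=18-19: P1@Q0 runs 1, rem=1, I/O yield, promote→Q0. Q0=[P1] Q1=[P3] Q2=[]
t=19-20: P1@Q0 runs 1, rem=0, completes. Q0=[] Q1=[P3] Q2=[]
t=20-24: P3@Q1 runs 4, rem=3, quantum used, demote→Q2. Q0=[] Q1=[] Q2=[P3]
t=24-27: P3@Q2 runs 3, rem=0, completes. Q0=[] Q1=[] Q2=[]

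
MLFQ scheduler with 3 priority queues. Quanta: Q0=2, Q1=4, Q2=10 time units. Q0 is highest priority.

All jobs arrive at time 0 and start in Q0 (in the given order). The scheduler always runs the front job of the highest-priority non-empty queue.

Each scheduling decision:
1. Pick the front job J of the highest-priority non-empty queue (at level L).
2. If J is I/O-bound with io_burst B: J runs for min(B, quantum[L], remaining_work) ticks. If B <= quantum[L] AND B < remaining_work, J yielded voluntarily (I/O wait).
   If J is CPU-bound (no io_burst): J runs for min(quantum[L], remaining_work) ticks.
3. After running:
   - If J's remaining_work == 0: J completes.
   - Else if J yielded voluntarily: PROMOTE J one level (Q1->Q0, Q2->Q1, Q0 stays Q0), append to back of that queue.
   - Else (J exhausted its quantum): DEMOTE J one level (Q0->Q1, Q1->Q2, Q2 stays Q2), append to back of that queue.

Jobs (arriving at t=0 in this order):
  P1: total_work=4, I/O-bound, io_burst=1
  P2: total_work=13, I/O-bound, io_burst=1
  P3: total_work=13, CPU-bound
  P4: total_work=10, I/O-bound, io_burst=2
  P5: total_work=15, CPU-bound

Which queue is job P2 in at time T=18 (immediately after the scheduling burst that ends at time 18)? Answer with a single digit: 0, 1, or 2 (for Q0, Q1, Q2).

t=0-1: P1@Q0 runs 1, rem=3, I/O yield, promote→Q0. Q0=[P2,P3,P4,P5,P1] Q1=[] Q2=[]
t=1-2: P2@Q0 runs 1, rem=12, I/O yield, promote→Q0. Q0=[P3,P4,P5,P1,P2] Q1=[] Q2=[]
t=2-4: P3@Q0 runs 2, rem=11, quantum used, demote→Q1. Q0=[P4,P5,P1,P2] Q1=[P3] Q2=[]
t=4-6: P4@Q0 runs 2, rem=8, I/O yield, promote→Q0. Q0=[P5,P1,P2,P4] Q1=[P3] Q2=[]
t=6-8: P5@Q0 runs 2, rem=13, quantum used, demote→Q1. Q0=[P1,P2,P4] Q1=[P3,P5] Q2=[]
t=8-9: P1@Q0 runs 1, rem=2, I/O yield, promote→Q0. Q0=[P2,P4,P1] Q1=[P3,P5] Q2=[]
t=9-10: P2@Q0 runs 1, rem=11, I/O yield, promote→Q0. Q0=[P4,P1,P2] Q1=[P3,P5] Q2=[]
t=10-12: P4@Q0 runs 2, rem=6, I/O yield, promote→Q0. Q0=[P1,P2,P4] Q1=[P3,P5] Q2=[]
t=12-13: P1@Q0 runs 1, rem=1, I/O yield, promote→Q0. Q0=[P2,P4,P1] Q1=[P3,P5] Q2=[]
t=13-14: P2@Q0 runs 1, rem=10, I/O yield, promote→Q0. Q0=[P4,P1,P2] Q1=[P3,P5] Q2=[]
t=14-16: P4@Q0 runs 2, rem=4, I/O yield, promote→Q0. Q0=[P1,P2,P4] Q1=[P3,P5] Q2=[]
t=16-17: P1@Q0 runs 1, rem=0, completes. Q0=[P2,P4] Q1=[P3,P5] Q2=[]
t=17-18: P2@Q0 runs 1, rem=9, I/O yield, promote→Q0. Q0=[P4,P2] Q1=[P3,P5] Q2=[]
t=18-20: P4@Q0 runs 2, rem=2, I/O yield, promote→Q0. Q0=[P2,P4] Q1=[P3,P5] Q2=[]
t=20-21: P2@Q0 runs 1, rem=8, I/O yield, promote→Q0. Q0=[P4,P2] Q1=[P3,P5] Q2=[]
t=21-23: P4@Q0 runs 2, rem=0, completes. Q0=[P2] Q1=[P3,P5] Q2=[]
t=23-24: P2@Q0 runs 1, rem=7, I/O yield, promote→Q0. Q0=[P2] Q1=[P3,P5] Q2=[]
t=24-25: P2@Q0 runs 1, rem=6, I/O yield, promote→Q0. Q0=[P2] Q1=[P3,P5] Q2=[]
t=25-26: P2@Q0 runs 1, rem=5, I/O yield, promote→Q0. Q0=[P2] Q1=[P3,P5] Q2=[]
t=26-27: P2@Q0 runs 1, rem=4, I/O yield, promote→Q0. Q0=[P2] Q1=[P3,P5] Q2=[]
t=27-28: P2@Q0 runs 1, rem=3, I/O yield, promote→Q0. Q0=[P2] Q1=[P3,P5] Q2=[]
t=28-29: P2@Q0 runs 1, rem=2, I/O yield, promote→Q0. Q0=[P2] Q1=[P3,P5] Q2=[]
t=29-30: P2@Q0 runs 1, rem=1, I/O yield, promote→Q0. Q0=[P2] Q1=[P3,P5] Q2=[]
t=30-31: P2@Q0 runs 1, rem=0, completes. Q0=[] Q1=[P3,P5] Q2=[]
t=31-35: P3@Q1 runs 4, rem=7, quantum used, demote→Q2. Q0=[] Q1=[P5] Q2=[P3]
t=35-39: P5@Q1 runs 4, rem=9, quantum used, demote→Q2. Q0=[] Q1=[] Q2=[P3,P5]
t=39-46: P3@Q2 runs 7, rem=0, completes. Q0=[] Q1=[] Q2=[P5]
t=46-55: P5@Q2 runs 9, rem=0, completes. Q0=[] Q1=[] Q2=[]

Answer: 0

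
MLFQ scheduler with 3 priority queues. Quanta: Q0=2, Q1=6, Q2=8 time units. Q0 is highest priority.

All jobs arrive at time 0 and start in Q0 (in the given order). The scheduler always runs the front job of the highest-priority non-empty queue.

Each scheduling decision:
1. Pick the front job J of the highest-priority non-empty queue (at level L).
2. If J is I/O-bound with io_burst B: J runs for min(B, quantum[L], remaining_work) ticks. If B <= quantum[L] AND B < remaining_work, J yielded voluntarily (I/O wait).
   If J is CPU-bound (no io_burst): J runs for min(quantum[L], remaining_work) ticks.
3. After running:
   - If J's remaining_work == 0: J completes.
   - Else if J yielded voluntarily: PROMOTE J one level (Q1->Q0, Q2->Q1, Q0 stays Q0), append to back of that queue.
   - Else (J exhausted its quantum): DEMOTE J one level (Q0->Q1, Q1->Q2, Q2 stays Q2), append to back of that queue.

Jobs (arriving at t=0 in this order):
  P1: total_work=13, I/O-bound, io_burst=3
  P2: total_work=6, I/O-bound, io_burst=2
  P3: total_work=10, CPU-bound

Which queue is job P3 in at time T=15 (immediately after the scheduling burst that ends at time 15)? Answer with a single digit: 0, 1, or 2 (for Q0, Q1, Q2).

t=0-2: P1@Q0 runs 2, rem=11, quantum used, demote→Q1. Q0=[P2,P3] Q1=[P1] Q2=[]
t=2-4: P2@Q0 runs 2, rem=4, I/O yield, promote→Q0. Q0=[P3,P2] Q1=[P1] Q2=[]
t=4-6: P3@Q0 runs 2, rem=8, quantum used, demote→Q1. Q0=[P2] Q1=[P1,P3] Q2=[]
t=6-8: P2@Q0 runs 2, rem=2, I/O yield, promote→Q0. Q0=[P2] Q1=[P1,P3] Q2=[]
t=8-10: P2@Q0 runs 2, rem=0, completes. Q0=[] Q1=[P1,P3] Q2=[]
t=10-13: P1@Q1 runs 3, rem=8, I/O yield, promote→Q0. Q0=[P1] Q1=[P3] Q2=[]
t=13-15: P1@Q0 runs 2, rem=6, quantum used, demote→Q1. Q0=[] Q1=[P3,P1] Q2=[]
t=15-21: P3@Q1 runs 6, rem=2, quantum used, demote→Q2. Q0=[] Q1=[P1] Q2=[P3]
t=21-24: P1@Q1 runs 3, rem=3, I/O yield, promote→Q0. Q0=[P1] Q1=[] Q2=[P3]
t=24-26: P1@Q0 runs 2, rem=1, quantum used, demote→Q1. Q0=[] Q1=[P1] Q2=[P3]
t=26-27: P1@Q1 runs 1, rem=0, completes. Q0=[] Q1=[] Q2=[P3]
t=27-29: P3@Q2 runs 2, rem=0, completes. Q0=[] Q1=[] Q2=[]

Answer: 1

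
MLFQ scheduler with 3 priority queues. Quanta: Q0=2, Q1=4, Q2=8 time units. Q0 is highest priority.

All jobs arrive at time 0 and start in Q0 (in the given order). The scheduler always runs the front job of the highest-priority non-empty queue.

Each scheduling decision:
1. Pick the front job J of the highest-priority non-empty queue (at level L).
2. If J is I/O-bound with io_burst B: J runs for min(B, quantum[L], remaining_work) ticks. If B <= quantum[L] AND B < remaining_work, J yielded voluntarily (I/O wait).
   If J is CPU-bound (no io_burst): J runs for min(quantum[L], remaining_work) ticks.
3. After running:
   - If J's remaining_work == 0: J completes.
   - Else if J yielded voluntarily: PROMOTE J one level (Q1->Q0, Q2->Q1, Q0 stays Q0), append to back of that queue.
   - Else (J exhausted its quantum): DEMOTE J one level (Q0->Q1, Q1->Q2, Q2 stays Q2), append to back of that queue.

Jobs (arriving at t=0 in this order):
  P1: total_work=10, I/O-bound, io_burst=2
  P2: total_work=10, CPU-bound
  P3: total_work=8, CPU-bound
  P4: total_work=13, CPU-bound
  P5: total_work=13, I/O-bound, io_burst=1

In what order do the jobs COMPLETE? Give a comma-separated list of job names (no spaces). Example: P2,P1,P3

Answer: P1,P5,P2,P3,P4

Derivation:
t=0-2: P1@Q0 runs 2, rem=8, I/O yield, promote→Q0. Q0=[P2,P3,P4,P5,P1] Q1=[] Q2=[]
t=2-4: P2@Q0 runs 2, rem=8, quantum used, demote→Q1. Q0=[P3,P4,P5,P1] Q1=[P2] Q2=[]
t=4-6: P3@Q0 runs 2, rem=6, quantum used, demote→Q1. Q0=[P4,P5,P1] Q1=[P2,P3] Q2=[]
t=6-8: P4@Q0 runs 2, rem=11, quantum used, demote→Q1. Q0=[P5,P1] Q1=[P2,P3,P4] Q2=[]
t=8-9: P5@Q0 runs 1, rem=12, I/O yield, promote→Q0. Q0=[P1,P5] Q1=[P2,P3,P4] Q2=[]
t=9-11: P1@Q0 runs 2, rem=6, I/O yield, promote→Q0. Q0=[P5,P1] Q1=[P2,P3,P4] Q2=[]
t=11-12: P5@Q0 runs 1, rem=11, I/O yield, promote→Q0. Q0=[P1,P5] Q1=[P2,P3,P4] Q2=[]
t=12-14: P1@Q0 runs 2, rem=4, I/O yield, promote→Q0. Q0=[P5,P1] Q1=[P2,P3,P4] Q2=[]
t=14-15: P5@Q0 runs 1, rem=10, I/O yield, promote→Q0. Q0=[P1,P5] Q1=[P2,P3,P4] Q2=[]
t=15-17: P1@Q0 runs 2, rem=2, I/O yield, promote→Q0. Q0=[P5,P1] Q1=[P2,P3,P4] Q2=[]
t=17-18: P5@Q0 runs 1, rem=9, I/O yield, promote→Q0. Q0=[P1,P5] Q1=[P2,P3,P4] Q2=[]
t=18-20: P1@Q0 runs 2, rem=0, completes. Q0=[P5] Q1=[P2,P3,P4] Q2=[]
t=20-21: P5@Q0 runs 1, rem=8, I/O yield, promote→Q0. Q0=[P5] Q1=[P2,P3,P4] Q2=[]
t=21-22: P5@Q0 runs 1, rem=7, I/O yield, promote→Q0. Q0=[P5] Q1=[P2,P3,P4] Q2=[]
t=22-23: P5@Q0 runs 1, rem=6, I/O yield, promote→Q0. Q0=[P5] Q1=[P2,P3,P4] Q2=[]
t=23-24: P5@Q0 runs 1, rem=5, I/O yield, promote→Q0. Q0=[P5] Q1=[P2,P3,P4] Q2=[]
t=24-25: P5@Q0 runs 1, rem=4, I/O yield, promote→Q0. Q0=[P5] Q1=[P2,P3,P4] Q2=[]
t=25-26: P5@Q0 runs 1, rem=3, I/O yield, promote→Q0. Q0=[P5] Q1=[P2,P3,P4] Q2=[]
t=26-27: P5@Q0 runs 1, rem=2, I/O yield, promote→Q0. Q0=[P5] Q1=[P2,P3,P4] Q2=[]
t=27-28: P5@Q0 runs 1, rem=1, I/O yield, promote→Q0. Q0=[P5] Q1=[P2,P3,P4] Q2=[]
t=28-29: P5@Q0 runs 1, rem=0, completes. Q0=[] Q1=[P2,P3,P4] Q2=[]
t=29-33: P2@Q1 runs 4, rem=4, quantum used, demote→Q2. Q0=[] Q1=[P3,P4] Q2=[P2]
t=33-37: P3@Q1 runs 4, rem=2, quantum used, demote→Q2. Q0=[] Q1=[P4] Q2=[P2,P3]
t=37-41: P4@Q1 runs 4, rem=7, quantum used, demote→Q2. Q0=[] Q1=[] Q2=[P2,P3,P4]
t=41-45: P2@Q2 runs 4, rem=0, completes. Q0=[] Q1=[] Q2=[P3,P4]
t=45-47: P3@Q2 runs 2, rem=0, completes. Q0=[] Q1=[] Q2=[P4]
t=47-54: P4@Q2 runs 7, rem=0, completes. Q0=[] Q1=[] Q2=[]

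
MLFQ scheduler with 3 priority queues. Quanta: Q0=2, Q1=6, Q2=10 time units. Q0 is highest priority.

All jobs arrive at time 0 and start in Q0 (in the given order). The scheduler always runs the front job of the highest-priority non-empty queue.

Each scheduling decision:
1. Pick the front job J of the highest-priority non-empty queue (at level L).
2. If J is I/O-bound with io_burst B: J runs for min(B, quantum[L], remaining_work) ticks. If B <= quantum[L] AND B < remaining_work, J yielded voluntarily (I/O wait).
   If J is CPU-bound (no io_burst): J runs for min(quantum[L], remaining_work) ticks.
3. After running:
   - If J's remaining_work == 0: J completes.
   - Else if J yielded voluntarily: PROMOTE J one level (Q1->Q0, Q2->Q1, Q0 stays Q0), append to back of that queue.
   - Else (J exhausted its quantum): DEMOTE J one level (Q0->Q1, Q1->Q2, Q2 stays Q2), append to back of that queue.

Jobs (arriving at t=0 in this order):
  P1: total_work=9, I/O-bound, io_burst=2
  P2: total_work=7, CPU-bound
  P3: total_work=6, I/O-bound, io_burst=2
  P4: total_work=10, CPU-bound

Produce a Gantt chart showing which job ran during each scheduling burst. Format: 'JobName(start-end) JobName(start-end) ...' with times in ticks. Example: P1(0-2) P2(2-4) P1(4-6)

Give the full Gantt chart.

Answer: P1(0-2) P2(2-4) P3(4-6) P4(6-8) P1(8-10) P3(10-12) P1(12-14) P3(14-16) P1(16-18) P1(18-19) P2(19-24) P4(24-30) P4(30-32)

Derivation:
t=0-2: P1@Q0 runs 2, rem=7, I/O yield, promote→Q0. Q0=[P2,P3,P4,P1] Q1=[] Q2=[]
t=2-4: P2@Q0 runs 2, rem=5, quantum used, demote→Q1. Q0=[P3,P4,P1] Q1=[P2] Q2=[]
t=4-6: P3@Q0 runs 2, rem=4, I/O yield, promote→Q0. Q0=[P4,P1,P3] Q1=[P2] Q2=[]
t=6-8: P4@Q0 runs 2, rem=8, quantum used, demote→Q1. Q0=[P1,P3] Q1=[P2,P4] Q2=[]
t=8-10: P1@Q0 runs 2, rem=5, I/O yield, promote→Q0. Q0=[P3,P1] Q1=[P2,P4] Q2=[]
t=10-12: P3@Q0 runs 2, rem=2, I/O yield, promote→Q0. Q0=[P1,P3] Q1=[P2,P4] Q2=[]
t=12-14: P1@Q0 runs 2, rem=3, I/O yield, promote→Q0. Q0=[P3,P1] Q1=[P2,P4] Q2=[]
t=14-16: P3@Q0 runs 2, rem=0, completes. Q0=[P1] Q1=[P2,P4] Q2=[]
t=16-18: P1@Q0 runs 2, rem=1, I/O yield, promote→Q0. Q0=[P1] Q1=[P2,P4] Q2=[]
t=18-19: P1@Q0 runs 1, rem=0, completes. Q0=[] Q1=[P2,P4] Q2=[]
t=19-24: P2@Q1 runs 5, rem=0, completes. Q0=[] Q1=[P4] Q2=[]
t=24-30: P4@Q1 runs 6, rem=2, quantum used, demote→Q2. Q0=[] Q1=[] Q2=[P4]
t=30-32: P4@Q2 runs 2, rem=0, completes. Q0=[] Q1=[] Q2=[]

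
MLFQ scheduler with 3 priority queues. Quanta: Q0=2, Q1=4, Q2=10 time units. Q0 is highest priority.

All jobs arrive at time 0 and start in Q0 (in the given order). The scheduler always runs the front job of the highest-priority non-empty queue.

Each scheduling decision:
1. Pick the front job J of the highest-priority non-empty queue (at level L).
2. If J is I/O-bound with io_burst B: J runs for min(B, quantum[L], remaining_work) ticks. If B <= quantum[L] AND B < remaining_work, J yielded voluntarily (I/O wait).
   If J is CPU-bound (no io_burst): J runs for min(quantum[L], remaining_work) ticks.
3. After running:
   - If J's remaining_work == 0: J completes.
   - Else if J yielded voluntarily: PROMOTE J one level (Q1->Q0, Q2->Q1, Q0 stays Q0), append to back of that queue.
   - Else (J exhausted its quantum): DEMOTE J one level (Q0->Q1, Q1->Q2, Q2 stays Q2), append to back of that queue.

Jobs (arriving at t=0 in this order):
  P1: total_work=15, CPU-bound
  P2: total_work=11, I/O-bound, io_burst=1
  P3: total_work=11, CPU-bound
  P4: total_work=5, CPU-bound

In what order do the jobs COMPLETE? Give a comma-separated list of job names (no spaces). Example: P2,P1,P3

t=0-2: P1@Q0 runs 2, rem=13, quantum used, demote→Q1. Q0=[P2,P3,P4] Q1=[P1] Q2=[]
t=2-3: P2@Q0 runs 1, rem=10, I/O yield, promote→Q0. Q0=[P3,P4,P2] Q1=[P1] Q2=[]
t=3-5: P3@Q0 runs 2, rem=9, quantum used, demote→Q1. Q0=[P4,P2] Q1=[P1,P3] Q2=[]
t=5-7: P4@Q0 runs 2, rem=3, quantum used, demote→Q1. Q0=[P2] Q1=[P1,P3,P4] Q2=[]
t=7-8: P2@Q0 runs 1, rem=9, I/O yield, promote→Q0. Q0=[P2] Q1=[P1,P3,P4] Q2=[]
t=8-9: P2@Q0 runs 1, rem=8, I/O yield, promote→Q0. Q0=[P2] Q1=[P1,P3,P4] Q2=[]
t=9-10: P2@Q0 runs 1, rem=7, I/O yield, promote→Q0. Q0=[P2] Q1=[P1,P3,P4] Q2=[]
t=10-11: P2@Q0 runs 1, rem=6, I/O yield, promote→Q0. Q0=[P2] Q1=[P1,P3,P4] Q2=[]
t=11-12: P2@Q0 runs 1, rem=5, I/O yield, promote→Q0. Q0=[P2] Q1=[P1,P3,P4] Q2=[]
t=12-13: P2@Q0 runs 1, rem=4, I/O yield, promote→Q0. Q0=[P2] Q1=[P1,P3,P4] Q2=[]
t=13-14: P2@Q0 runs 1, rem=3, I/O yield, promote→Q0. Q0=[P2] Q1=[P1,P3,P4] Q2=[]
t=14-15: P2@Q0 runs 1, rem=2, I/O yield, promote→Q0. Q0=[P2] Q1=[P1,P3,P4] Q2=[]
t=15-16: P2@Q0 runs 1, rem=1, I/O yield, promote→Q0. Q0=[P2] Q1=[P1,P3,P4] Q2=[]
t=16-17: P2@Q0 runs 1, rem=0, completes. Q0=[] Q1=[P1,P3,P4] Q2=[]
t=17-21: P1@Q1 runs 4, rem=9, quantum used, demote→Q2. Q0=[] Q1=[P3,P4] Q2=[P1]
t=21-25: P3@Q1 runs 4, rem=5, quantum used, demote→Q2. Q0=[] Q1=[P4] Q2=[P1,P3]
t=25-28: P4@Q1 runs 3, rem=0, completes. Q0=[] Q1=[] Q2=[P1,P3]
t=28-37: P1@Q2 runs 9, rem=0, completes. Q0=[] Q1=[] Q2=[P3]
t=37-42: P3@Q2 runs 5, rem=0, completes. Q0=[] Q1=[] Q2=[]

Answer: P2,P4,P1,P3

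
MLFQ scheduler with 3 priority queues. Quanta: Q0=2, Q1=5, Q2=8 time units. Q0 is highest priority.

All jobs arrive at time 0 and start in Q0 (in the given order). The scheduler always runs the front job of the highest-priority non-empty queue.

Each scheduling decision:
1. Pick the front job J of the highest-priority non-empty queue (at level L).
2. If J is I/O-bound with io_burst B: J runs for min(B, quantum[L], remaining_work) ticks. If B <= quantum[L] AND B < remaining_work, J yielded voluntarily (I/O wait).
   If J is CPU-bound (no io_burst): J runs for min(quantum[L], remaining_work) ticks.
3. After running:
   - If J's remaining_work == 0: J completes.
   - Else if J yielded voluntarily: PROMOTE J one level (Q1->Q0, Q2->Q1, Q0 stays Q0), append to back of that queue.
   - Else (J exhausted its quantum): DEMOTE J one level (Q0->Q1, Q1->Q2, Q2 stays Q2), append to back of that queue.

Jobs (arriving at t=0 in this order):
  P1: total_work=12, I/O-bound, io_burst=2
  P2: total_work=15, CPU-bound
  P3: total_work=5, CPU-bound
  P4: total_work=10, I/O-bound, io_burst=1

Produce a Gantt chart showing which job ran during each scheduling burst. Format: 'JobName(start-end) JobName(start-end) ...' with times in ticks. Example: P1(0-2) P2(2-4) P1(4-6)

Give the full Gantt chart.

Answer: P1(0-2) P2(2-4) P3(4-6) P4(6-7) P1(7-9) P4(9-10) P1(10-12) P4(12-13) P1(13-15) P4(15-16) P1(16-18) P4(18-19) P1(19-21) P4(21-22) P4(22-23) P4(23-24) P4(24-25) P4(25-26) P2(26-31) P3(31-34) P2(34-42)

Derivation:
t=0-2: P1@Q0 runs 2, rem=10, I/O yield, promote→Q0. Q0=[P2,P3,P4,P1] Q1=[] Q2=[]
t=2-4: P2@Q0 runs 2, rem=13, quantum used, demote→Q1. Q0=[P3,P4,P1] Q1=[P2] Q2=[]
t=4-6: P3@Q0 runs 2, rem=3, quantum used, demote→Q1. Q0=[P4,P1] Q1=[P2,P3] Q2=[]
t=6-7: P4@Q0 runs 1, rem=9, I/O yield, promote→Q0. Q0=[P1,P4] Q1=[P2,P3] Q2=[]
t=7-9: P1@Q0 runs 2, rem=8, I/O yield, promote→Q0. Q0=[P4,P1] Q1=[P2,P3] Q2=[]
t=9-10: P4@Q0 runs 1, rem=8, I/O yield, promote→Q0. Q0=[P1,P4] Q1=[P2,P3] Q2=[]
t=10-12: P1@Q0 runs 2, rem=6, I/O yield, promote→Q0. Q0=[P4,P1] Q1=[P2,P3] Q2=[]
t=12-13: P4@Q0 runs 1, rem=7, I/O yield, promote→Q0. Q0=[P1,P4] Q1=[P2,P3] Q2=[]
t=13-15: P1@Q0 runs 2, rem=4, I/O yield, promote→Q0. Q0=[P4,P1] Q1=[P2,P3] Q2=[]
t=15-16: P4@Q0 runs 1, rem=6, I/O yield, promote→Q0. Q0=[P1,P4] Q1=[P2,P3] Q2=[]
t=16-18: P1@Q0 runs 2, rem=2, I/O yield, promote→Q0. Q0=[P4,P1] Q1=[P2,P3] Q2=[]
t=18-19: P4@Q0 runs 1, rem=5, I/O yield, promote→Q0. Q0=[P1,P4] Q1=[P2,P3] Q2=[]
t=19-21: P1@Q0 runs 2, rem=0, completes. Q0=[P4] Q1=[P2,P3] Q2=[]
t=21-22: P4@Q0 runs 1, rem=4, I/O yield, promote→Q0. Q0=[P4] Q1=[P2,P3] Q2=[]
t=22-23: P4@Q0 runs 1, rem=3, I/O yield, promote→Q0. Q0=[P4] Q1=[P2,P3] Q2=[]
t=23-24: P4@Q0 runs 1, rem=2, I/O yield, promote→Q0. Q0=[P4] Q1=[P2,P3] Q2=[]
t=24-25: P4@Q0 runs 1, rem=1, I/O yield, promote→Q0. Q0=[P4] Q1=[P2,P3] Q2=[]
t=25-26: P4@Q0 runs 1, rem=0, completes. Q0=[] Q1=[P2,P3] Q2=[]
t=26-31: P2@Q1 runs 5, rem=8, quantum used, demote→Q2. Q0=[] Q1=[P3] Q2=[P2]
t=31-34: P3@Q1 runs 3, rem=0, completes. Q0=[] Q1=[] Q2=[P2]
t=34-42: P2@Q2 runs 8, rem=0, completes. Q0=[] Q1=[] Q2=[]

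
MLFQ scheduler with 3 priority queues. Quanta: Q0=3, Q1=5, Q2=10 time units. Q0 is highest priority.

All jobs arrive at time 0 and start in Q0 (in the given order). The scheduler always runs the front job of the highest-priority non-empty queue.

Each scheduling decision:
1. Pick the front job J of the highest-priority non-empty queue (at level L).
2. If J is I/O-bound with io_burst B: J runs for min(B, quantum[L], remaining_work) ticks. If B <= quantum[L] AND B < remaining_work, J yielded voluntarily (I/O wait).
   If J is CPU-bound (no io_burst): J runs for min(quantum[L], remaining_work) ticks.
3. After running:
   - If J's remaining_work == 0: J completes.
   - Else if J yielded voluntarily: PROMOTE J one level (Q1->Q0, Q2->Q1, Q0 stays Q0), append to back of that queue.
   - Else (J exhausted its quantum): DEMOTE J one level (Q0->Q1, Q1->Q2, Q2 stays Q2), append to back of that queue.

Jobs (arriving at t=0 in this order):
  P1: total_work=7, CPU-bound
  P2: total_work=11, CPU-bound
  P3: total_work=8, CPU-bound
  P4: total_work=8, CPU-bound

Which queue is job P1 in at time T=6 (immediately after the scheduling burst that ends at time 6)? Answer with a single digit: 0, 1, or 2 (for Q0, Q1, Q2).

t=0-3: P1@Q0 runs 3, rem=4, quantum used, demote→Q1. Q0=[P2,P3,P4] Q1=[P1] Q2=[]
t=3-6: P2@Q0 runs 3, rem=8, quantum used, demote→Q1. Q0=[P3,P4] Q1=[P1,P2] Q2=[]
t=6-9: P3@Q0 runs 3, rem=5, quantum used, demote→Q1. Q0=[P4] Q1=[P1,P2,P3] Q2=[]
t=9-12: P4@Q0 runs 3, rem=5, quantum used, demote→Q1. Q0=[] Q1=[P1,P2,P3,P4] Q2=[]
t=12-16: P1@Q1 runs 4, rem=0, completes. Q0=[] Q1=[P2,P3,P4] Q2=[]
t=16-21: P2@Q1 runs 5, rem=3, quantum used, demote→Q2. Q0=[] Q1=[P3,P4] Q2=[P2]
t=21-26: P3@Q1 runs 5, rem=0, completes. Q0=[] Q1=[P4] Q2=[P2]
t=26-31: P4@Q1 runs 5, rem=0, completes. Q0=[] Q1=[] Q2=[P2]
t=31-34: P2@Q2 runs 3, rem=0, completes. Q0=[] Q1=[] Q2=[]

Answer: 1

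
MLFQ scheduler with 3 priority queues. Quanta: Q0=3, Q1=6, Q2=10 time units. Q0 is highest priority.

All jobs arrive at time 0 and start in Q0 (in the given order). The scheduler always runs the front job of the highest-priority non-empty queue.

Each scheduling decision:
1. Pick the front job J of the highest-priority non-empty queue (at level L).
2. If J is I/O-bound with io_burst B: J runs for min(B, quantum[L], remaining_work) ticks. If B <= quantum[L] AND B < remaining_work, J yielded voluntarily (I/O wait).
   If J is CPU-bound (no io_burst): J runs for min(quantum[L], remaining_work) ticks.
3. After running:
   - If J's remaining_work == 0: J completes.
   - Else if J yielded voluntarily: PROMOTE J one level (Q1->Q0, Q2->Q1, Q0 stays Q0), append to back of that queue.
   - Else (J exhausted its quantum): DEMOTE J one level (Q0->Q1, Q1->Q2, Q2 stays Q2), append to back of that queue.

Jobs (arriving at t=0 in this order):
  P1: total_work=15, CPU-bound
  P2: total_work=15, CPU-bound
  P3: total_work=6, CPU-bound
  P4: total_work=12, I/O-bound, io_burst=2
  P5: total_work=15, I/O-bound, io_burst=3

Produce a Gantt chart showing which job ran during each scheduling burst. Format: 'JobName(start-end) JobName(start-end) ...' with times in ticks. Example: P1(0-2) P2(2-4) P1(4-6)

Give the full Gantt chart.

Answer: P1(0-3) P2(3-6) P3(6-9) P4(9-11) P5(11-14) P4(14-16) P5(16-19) P4(19-21) P5(21-24) P4(24-26) P5(26-29) P4(29-31) P5(31-34) P4(34-36) P1(36-42) P2(42-48) P3(48-51) P1(51-57) P2(57-63)

Derivation:
t=0-3: P1@Q0 runs 3, rem=12, quantum used, demote→Q1. Q0=[P2,P3,P4,P5] Q1=[P1] Q2=[]
t=3-6: P2@Q0 runs 3, rem=12, quantum used, demote→Q1. Q0=[P3,P4,P5] Q1=[P1,P2] Q2=[]
t=6-9: P3@Q0 runs 3, rem=3, quantum used, demote→Q1. Q0=[P4,P5] Q1=[P1,P2,P3] Q2=[]
t=9-11: P4@Q0 runs 2, rem=10, I/O yield, promote→Q0. Q0=[P5,P4] Q1=[P1,P2,P3] Q2=[]
t=11-14: P5@Q0 runs 3, rem=12, I/O yield, promote→Q0. Q0=[P4,P5] Q1=[P1,P2,P3] Q2=[]
t=14-16: P4@Q0 runs 2, rem=8, I/O yield, promote→Q0. Q0=[P5,P4] Q1=[P1,P2,P3] Q2=[]
t=16-19: P5@Q0 runs 3, rem=9, I/O yield, promote→Q0. Q0=[P4,P5] Q1=[P1,P2,P3] Q2=[]
t=19-21: P4@Q0 runs 2, rem=6, I/O yield, promote→Q0. Q0=[P5,P4] Q1=[P1,P2,P3] Q2=[]
t=21-24: P5@Q0 runs 3, rem=6, I/O yield, promote→Q0. Q0=[P4,P5] Q1=[P1,P2,P3] Q2=[]
t=24-26: P4@Q0 runs 2, rem=4, I/O yield, promote→Q0. Q0=[P5,P4] Q1=[P1,P2,P3] Q2=[]
t=26-29: P5@Q0 runs 3, rem=3, I/O yield, promote→Q0. Q0=[P4,P5] Q1=[P1,P2,P3] Q2=[]
t=29-31: P4@Q0 runs 2, rem=2, I/O yield, promote→Q0. Q0=[P5,P4] Q1=[P1,P2,P3] Q2=[]
t=31-34: P5@Q0 runs 3, rem=0, completes. Q0=[P4] Q1=[P1,P2,P3] Q2=[]
t=34-36: P4@Q0 runs 2, rem=0, completes. Q0=[] Q1=[P1,P2,P3] Q2=[]
t=36-42: P1@Q1 runs 6, rem=6, quantum used, demote→Q2. Q0=[] Q1=[P2,P3] Q2=[P1]
t=42-48: P2@Q1 runs 6, rem=6, quantum used, demote→Q2. Q0=[] Q1=[P3] Q2=[P1,P2]
t=48-51: P3@Q1 runs 3, rem=0, completes. Q0=[] Q1=[] Q2=[P1,P2]
t=51-57: P1@Q2 runs 6, rem=0, completes. Q0=[] Q1=[] Q2=[P2]
t=57-63: P2@Q2 runs 6, rem=0, completes. Q0=[] Q1=[] Q2=[]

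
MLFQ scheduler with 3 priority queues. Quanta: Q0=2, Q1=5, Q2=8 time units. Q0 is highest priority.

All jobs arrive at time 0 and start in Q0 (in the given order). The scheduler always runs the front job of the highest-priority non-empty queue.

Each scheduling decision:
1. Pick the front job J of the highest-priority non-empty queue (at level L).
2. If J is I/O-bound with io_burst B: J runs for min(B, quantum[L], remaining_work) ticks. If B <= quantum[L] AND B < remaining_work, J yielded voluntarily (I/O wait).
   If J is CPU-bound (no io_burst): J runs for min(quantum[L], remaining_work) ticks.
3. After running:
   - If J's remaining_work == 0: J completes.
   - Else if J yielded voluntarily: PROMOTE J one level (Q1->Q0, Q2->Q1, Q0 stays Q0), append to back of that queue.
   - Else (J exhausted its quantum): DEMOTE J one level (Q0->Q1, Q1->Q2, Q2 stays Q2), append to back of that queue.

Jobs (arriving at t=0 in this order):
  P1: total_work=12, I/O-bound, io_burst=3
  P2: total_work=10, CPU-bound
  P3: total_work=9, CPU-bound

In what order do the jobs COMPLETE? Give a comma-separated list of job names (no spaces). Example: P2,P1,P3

Answer: P1,P2,P3

Derivation:
t=0-2: P1@Q0 runs 2, rem=10, quantum used, demote→Q1. Q0=[P2,P3] Q1=[P1] Q2=[]
t=2-4: P2@Q0 runs 2, rem=8, quantum used, demote→Q1. Q0=[P3] Q1=[P1,P2] Q2=[]
t=4-6: P3@Q0 runs 2, rem=7, quantum used, demote→Q1. Q0=[] Q1=[P1,P2,P3] Q2=[]
t=6-9: P1@Q1 runs 3, rem=7, I/O yield, promote→Q0. Q0=[P1] Q1=[P2,P3] Q2=[]
t=9-11: P1@Q0 runs 2, rem=5, quantum used, demote→Q1. Q0=[] Q1=[P2,P3,P1] Q2=[]
t=11-16: P2@Q1 runs 5, rem=3, quantum used, demote→Q2. Q0=[] Q1=[P3,P1] Q2=[P2]
t=16-21: P3@Q1 runs 5, rem=2, quantum used, demote→Q2. Q0=[] Q1=[P1] Q2=[P2,P3]
t=21-24: P1@Q1 runs 3, rem=2, I/O yield, promote→Q0. Q0=[P1] Q1=[] Q2=[P2,P3]
t=24-26: P1@Q0 runs 2, rem=0, completes. Q0=[] Q1=[] Q2=[P2,P3]
t=26-29: P2@Q2 runs 3, rem=0, completes. Q0=[] Q1=[] Q2=[P3]
t=29-31: P3@Q2 runs 2, rem=0, completes. Q0=[] Q1=[] Q2=[]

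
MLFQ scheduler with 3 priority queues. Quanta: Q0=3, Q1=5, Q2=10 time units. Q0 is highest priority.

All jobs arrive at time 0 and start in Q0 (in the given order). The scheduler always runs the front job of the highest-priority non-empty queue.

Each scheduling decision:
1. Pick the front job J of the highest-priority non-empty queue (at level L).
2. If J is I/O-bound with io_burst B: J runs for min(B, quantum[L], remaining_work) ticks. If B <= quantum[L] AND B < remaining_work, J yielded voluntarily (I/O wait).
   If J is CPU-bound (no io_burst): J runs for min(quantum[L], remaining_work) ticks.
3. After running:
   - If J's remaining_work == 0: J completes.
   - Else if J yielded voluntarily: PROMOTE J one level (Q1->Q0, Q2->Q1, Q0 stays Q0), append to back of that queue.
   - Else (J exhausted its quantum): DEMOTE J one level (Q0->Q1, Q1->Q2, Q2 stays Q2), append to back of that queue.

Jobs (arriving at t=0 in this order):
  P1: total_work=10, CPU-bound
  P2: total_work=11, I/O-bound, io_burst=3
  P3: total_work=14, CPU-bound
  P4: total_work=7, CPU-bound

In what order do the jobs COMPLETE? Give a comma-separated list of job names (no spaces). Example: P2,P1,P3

t=0-3: P1@Q0 runs 3, rem=7, quantum used, demote→Q1. Q0=[P2,P3,P4] Q1=[P1] Q2=[]
t=3-6: P2@Q0 runs 3, rem=8, I/O yield, promote→Q0. Q0=[P3,P4,P2] Q1=[P1] Q2=[]
t=6-9: P3@Q0 runs 3, rem=11, quantum used, demote→Q1. Q0=[P4,P2] Q1=[P1,P3] Q2=[]
t=9-12: P4@Q0 runs 3, rem=4, quantum used, demote→Q1. Q0=[P2] Q1=[P1,P3,P4] Q2=[]
t=12-15: P2@Q0 runs 3, rem=5, I/O yield, promote→Q0. Q0=[P2] Q1=[P1,P3,P4] Q2=[]
t=15-18: P2@Q0 runs 3, rem=2, I/O yield, promote→Q0. Q0=[P2] Q1=[P1,P3,P4] Q2=[]
t=18-20: P2@Q0 runs 2, rem=0, completes. Q0=[] Q1=[P1,P3,P4] Q2=[]
t=20-25: P1@Q1 runs 5, rem=2, quantum used, demote→Q2. Q0=[] Q1=[P3,P4] Q2=[P1]
t=25-30: P3@Q1 runs 5, rem=6, quantum used, demote→Q2. Q0=[] Q1=[P4] Q2=[P1,P3]
t=30-34: P4@Q1 runs 4, rem=0, completes. Q0=[] Q1=[] Q2=[P1,P3]
t=34-36: P1@Q2 runs 2, rem=0, completes. Q0=[] Q1=[] Q2=[P3]
t=36-42: P3@Q2 runs 6, rem=0, completes. Q0=[] Q1=[] Q2=[]

Answer: P2,P4,P1,P3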